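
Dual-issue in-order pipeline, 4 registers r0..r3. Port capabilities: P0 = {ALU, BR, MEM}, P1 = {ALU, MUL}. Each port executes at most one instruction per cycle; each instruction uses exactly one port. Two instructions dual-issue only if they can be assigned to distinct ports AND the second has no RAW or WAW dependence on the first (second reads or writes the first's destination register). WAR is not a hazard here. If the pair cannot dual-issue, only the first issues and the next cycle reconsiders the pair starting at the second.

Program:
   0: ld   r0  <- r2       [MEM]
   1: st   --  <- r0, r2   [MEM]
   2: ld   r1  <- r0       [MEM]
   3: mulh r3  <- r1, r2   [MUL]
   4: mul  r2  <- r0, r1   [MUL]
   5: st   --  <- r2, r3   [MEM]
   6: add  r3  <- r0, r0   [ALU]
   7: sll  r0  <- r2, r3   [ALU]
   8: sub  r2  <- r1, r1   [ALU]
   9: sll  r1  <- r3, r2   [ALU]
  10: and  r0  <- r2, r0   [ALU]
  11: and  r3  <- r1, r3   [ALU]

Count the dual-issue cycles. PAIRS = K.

  cy0 -> i0 (ld.MEM) no-port MEM/MEM
  cy1 -> i1 (st.MEM) no-port MEM/MEM
  cy2 -> i2 (ld.MEM) RAW r1
  cy3 -> i3 (mulh.MUL) no-port MUL/MUL
  cy4 -> i4 (mul.MUL) RAW r2
  cy5 -> i5+i6 (st.MEM;add.ALU) 2-wide
  cy6 -> i7+i8 (sll.ALU;sub.ALU) 2-wide
  cy7 -> i9+i10 (sll.ALU;and.ALU) 2-wide
  cy8 -> i11 (and.ALU) tail

PAIRS = 3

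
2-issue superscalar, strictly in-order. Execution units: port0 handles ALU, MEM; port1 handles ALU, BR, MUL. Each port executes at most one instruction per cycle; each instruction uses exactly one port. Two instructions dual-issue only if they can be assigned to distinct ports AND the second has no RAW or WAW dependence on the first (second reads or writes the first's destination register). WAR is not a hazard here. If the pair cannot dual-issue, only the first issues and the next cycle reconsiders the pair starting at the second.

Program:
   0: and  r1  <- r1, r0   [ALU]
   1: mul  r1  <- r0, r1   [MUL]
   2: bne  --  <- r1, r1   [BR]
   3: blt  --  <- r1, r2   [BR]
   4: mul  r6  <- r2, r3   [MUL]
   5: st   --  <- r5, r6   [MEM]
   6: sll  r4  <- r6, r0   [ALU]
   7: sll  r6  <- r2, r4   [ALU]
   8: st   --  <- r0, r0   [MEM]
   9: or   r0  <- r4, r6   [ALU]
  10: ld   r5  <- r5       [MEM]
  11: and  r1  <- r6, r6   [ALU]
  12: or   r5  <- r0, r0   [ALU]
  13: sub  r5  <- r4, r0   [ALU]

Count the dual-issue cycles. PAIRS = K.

#0 head=0: and.ALU i0 RAW+WAW r1
#1 head=1: mul.MUL i1 no-port MUL/BR
#2 head=2: bne.BR i2 no-port BR/BR
#3 head=3: blt.BR i3 no-port BR/MUL
#4 head=4: mul.MUL i4 RAW r6
#5 head=5: st.MEM/sll.ALU i5/i6 2-wide
#6 head=7: sll.ALU/st.MEM i7/i8 2-wide
#7 head=9: or.ALU/ld.MEM i9/i10 2-wide
#8 head=11: and.ALU/or.ALU i11/i12 2-wide
#9 head=13: sub.ALU i13 tail

PAIRS = 4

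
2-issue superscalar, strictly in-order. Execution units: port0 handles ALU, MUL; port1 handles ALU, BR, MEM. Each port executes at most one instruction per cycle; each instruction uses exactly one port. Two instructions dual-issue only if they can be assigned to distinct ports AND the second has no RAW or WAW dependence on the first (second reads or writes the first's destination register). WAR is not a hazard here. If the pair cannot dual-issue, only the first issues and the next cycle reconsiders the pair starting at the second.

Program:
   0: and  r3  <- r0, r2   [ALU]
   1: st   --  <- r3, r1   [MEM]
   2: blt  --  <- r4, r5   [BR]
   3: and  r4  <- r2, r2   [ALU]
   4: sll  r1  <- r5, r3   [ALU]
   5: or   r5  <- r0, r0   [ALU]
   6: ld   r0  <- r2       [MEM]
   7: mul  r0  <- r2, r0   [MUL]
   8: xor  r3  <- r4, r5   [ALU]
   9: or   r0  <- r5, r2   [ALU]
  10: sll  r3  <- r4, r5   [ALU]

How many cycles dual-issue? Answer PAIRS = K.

t=0 i0:and ; RAW r3
t=1 i1:st ; no-port MEM/BR
t=2 i2,i3:blt/and ; pair
t=3 i4,i5:sll/or ; pair
t=4 i6:ld ; RAW+WAW r0
t=5 i7,i8:mul/xor ; pair
t=6 i9,i10:or/sll ; pair

PAIRS = 4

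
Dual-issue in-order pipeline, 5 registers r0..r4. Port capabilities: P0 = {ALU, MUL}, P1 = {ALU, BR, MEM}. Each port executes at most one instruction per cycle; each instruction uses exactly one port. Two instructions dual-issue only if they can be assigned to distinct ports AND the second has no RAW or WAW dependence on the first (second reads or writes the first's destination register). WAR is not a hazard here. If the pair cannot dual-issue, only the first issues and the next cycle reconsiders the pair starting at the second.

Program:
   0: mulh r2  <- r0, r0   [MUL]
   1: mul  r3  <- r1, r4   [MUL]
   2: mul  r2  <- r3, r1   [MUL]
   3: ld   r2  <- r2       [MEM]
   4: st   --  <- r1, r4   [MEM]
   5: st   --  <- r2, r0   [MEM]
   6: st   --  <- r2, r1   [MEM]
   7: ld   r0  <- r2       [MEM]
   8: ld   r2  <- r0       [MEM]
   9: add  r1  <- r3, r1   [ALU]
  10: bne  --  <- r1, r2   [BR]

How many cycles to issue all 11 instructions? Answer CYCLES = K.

  cy0 -> i0 (mulh) no-port MUL/MUL
  cy1 -> i1 (mul) no-port MUL/MUL
  cy2 -> i2 (mul) RAW+WAW r2
  cy3 -> i3 (ld) no-port MEM/MEM
  cy4 -> i4 (st) no-port MEM/MEM
  cy5 -> i5 (st) no-port MEM/MEM
  cy6 -> i6 (st) no-port MEM/MEM
  cy7 -> i7 (ld) no-port MEM/MEM
  cy8 -> i8&i9 (ld add) pair
  cy9 -> i10 (bne) tail

CYCLES = 10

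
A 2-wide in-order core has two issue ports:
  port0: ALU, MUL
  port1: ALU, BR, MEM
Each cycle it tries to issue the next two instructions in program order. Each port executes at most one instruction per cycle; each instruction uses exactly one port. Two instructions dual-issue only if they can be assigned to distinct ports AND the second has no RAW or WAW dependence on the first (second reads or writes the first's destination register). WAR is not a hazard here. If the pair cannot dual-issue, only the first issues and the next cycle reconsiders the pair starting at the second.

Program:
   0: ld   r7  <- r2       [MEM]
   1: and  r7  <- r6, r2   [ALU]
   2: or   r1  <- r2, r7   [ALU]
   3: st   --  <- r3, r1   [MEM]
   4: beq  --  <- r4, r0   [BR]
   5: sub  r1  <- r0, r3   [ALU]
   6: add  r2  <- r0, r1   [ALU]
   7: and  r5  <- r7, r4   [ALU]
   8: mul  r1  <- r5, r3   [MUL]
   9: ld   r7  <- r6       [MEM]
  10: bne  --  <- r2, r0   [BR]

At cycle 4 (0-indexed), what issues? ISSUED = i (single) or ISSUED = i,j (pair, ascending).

ISSUED = 4,5

t=0 i0:ld ; WAW r7
t=1 i1:and ; RAW r7
t=2 i2:or ; RAW r1
t=3 i3:st ; no-port MEM/BR
t=4 i4/i5:beq sub ; pair
t=5 i6/i7:add and ; pair
t=6 i8/i9:mul ld ; pair
t=7 i10:bne ; tail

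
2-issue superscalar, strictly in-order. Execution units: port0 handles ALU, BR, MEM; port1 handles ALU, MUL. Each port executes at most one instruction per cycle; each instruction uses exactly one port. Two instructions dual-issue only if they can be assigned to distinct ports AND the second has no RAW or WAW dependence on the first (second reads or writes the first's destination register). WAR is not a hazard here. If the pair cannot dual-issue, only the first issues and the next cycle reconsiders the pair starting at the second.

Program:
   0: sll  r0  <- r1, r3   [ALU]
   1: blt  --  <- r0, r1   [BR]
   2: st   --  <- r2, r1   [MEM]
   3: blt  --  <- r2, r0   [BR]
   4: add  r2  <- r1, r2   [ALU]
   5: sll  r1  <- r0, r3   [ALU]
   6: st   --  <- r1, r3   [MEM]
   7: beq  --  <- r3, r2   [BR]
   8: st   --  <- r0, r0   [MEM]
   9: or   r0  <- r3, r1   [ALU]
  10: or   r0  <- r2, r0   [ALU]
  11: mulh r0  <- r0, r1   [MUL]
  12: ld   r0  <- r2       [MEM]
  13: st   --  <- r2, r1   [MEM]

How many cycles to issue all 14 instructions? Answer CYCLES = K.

CYCLES = 12

0. sll.ALU @i0  | RAW r0
1. blt.BR @i1  | no-port BR/MEM
2. st.MEM @i2  | no-port MEM/BR
3. blt.BR;add.ALU @i3/i4  | pair
4. sll.ALU @i5  | RAW r1
5. st.MEM @i6  | no-port MEM/BR
6. beq.BR @i7  | no-port BR/MEM
7. st.MEM;or.ALU @i8/i9  | pair
8. or.ALU @i10  | RAW+WAW r0
9. mulh.MUL @i11  | WAW r0
10. ld.MEM @i12  | no-port MEM/MEM
11. st.MEM @i13  | tail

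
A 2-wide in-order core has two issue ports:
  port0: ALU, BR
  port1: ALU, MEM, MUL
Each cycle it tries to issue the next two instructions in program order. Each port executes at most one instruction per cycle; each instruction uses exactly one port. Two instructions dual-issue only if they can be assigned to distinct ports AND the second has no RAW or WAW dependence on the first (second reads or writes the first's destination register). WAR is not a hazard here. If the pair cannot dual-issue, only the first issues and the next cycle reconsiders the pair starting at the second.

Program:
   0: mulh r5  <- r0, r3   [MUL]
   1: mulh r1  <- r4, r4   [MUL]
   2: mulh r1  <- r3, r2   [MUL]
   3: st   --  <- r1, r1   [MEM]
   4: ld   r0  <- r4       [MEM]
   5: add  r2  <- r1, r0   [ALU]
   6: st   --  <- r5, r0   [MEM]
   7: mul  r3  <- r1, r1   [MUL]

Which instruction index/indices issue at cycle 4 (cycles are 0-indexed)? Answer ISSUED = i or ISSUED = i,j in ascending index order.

[0] i0  mulh.MUL  -- no-port MUL/MUL
[1] i1  mulh.MUL  -- no-port MUL/MUL
[2] i2  mulh.MUL  -- no-port MUL/MEM
[3] i3  st.MEM  -- no-port MEM/MEM
[4] i4  ld.MEM  -- RAW r0
[5] i5,i6  add.ALU st.MEM  -- dual
[6] i7  mul.MUL  -- tail

ISSUED = 4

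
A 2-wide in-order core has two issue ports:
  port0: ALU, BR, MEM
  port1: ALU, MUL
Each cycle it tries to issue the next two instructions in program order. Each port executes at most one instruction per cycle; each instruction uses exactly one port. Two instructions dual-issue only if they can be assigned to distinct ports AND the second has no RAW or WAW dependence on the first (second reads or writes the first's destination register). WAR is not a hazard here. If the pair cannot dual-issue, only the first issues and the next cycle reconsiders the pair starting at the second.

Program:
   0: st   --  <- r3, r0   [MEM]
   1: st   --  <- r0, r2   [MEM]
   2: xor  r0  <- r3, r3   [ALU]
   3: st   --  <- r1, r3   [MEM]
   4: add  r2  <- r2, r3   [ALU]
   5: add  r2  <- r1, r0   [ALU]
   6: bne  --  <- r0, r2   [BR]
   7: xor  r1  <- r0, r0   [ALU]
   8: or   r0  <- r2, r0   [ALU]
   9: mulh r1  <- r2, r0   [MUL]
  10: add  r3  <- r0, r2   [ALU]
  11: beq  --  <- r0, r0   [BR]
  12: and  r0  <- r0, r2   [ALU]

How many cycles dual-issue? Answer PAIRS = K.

  cy0 -> i0 (st.MEM) no-port MEM/MEM
  cy1 -> i1/i2 (st.MEM xor.ALU) dual
  cy2 -> i3/i4 (st.MEM add.ALU) dual
  cy3 -> i5 (add.ALU) RAW r2
  cy4 -> i6/i7 (bne.BR xor.ALU) dual
  cy5 -> i8 (or.ALU) RAW r0
  cy6 -> i9/i10 (mulh.MUL add.ALU) dual
  cy7 -> i11/i12 (beq.BR and.ALU) dual

PAIRS = 5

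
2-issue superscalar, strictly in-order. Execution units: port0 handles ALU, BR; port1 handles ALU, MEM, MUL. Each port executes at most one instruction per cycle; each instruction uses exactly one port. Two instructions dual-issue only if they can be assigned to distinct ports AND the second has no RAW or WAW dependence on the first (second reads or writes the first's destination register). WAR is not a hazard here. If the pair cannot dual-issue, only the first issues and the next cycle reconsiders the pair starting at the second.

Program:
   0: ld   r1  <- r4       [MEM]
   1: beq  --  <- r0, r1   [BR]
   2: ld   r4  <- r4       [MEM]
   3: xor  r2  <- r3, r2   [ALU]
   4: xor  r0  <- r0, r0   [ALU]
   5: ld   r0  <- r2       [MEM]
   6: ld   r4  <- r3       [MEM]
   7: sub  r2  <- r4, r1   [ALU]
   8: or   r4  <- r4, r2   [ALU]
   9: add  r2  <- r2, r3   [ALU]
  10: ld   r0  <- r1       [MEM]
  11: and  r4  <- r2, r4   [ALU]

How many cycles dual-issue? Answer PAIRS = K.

PAIRS = 4

#0 head=0: ld i0 RAW r1
#1 head=1: beq+ld i1/i2 pair
#2 head=3: xor+xor i3/i4 pair
#3 head=5: ld i5 no-port MEM/MEM
#4 head=6: ld i6 RAW r4
#5 head=7: sub i7 RAW r2
#6 head=8: or+add i8/i9 pair
#7 head=10: ld+and i10/i11 pair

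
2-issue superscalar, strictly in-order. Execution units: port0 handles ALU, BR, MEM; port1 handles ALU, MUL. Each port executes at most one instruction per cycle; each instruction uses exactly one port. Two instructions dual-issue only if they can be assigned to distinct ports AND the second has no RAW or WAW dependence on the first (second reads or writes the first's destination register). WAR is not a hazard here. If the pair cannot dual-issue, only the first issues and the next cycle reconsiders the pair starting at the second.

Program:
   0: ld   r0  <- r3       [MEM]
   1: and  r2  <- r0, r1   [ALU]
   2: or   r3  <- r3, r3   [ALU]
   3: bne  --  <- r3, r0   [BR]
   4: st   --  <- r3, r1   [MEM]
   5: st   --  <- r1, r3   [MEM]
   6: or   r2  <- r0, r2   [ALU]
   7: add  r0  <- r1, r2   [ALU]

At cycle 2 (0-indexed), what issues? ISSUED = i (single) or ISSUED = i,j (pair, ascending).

ISSUED = 3

  cy0 -> i0 (ld) RAW r0
  cy1 -> i1/i2 (and or) 2-wide
  cy2 -> i3 (bne) no-port BR/MEM
  cy3 -> i4 (st) no-port MEM/MEM
  cy4 -> i5/i6 (st or) 2-wide
  cy5 -> i7 (add) tail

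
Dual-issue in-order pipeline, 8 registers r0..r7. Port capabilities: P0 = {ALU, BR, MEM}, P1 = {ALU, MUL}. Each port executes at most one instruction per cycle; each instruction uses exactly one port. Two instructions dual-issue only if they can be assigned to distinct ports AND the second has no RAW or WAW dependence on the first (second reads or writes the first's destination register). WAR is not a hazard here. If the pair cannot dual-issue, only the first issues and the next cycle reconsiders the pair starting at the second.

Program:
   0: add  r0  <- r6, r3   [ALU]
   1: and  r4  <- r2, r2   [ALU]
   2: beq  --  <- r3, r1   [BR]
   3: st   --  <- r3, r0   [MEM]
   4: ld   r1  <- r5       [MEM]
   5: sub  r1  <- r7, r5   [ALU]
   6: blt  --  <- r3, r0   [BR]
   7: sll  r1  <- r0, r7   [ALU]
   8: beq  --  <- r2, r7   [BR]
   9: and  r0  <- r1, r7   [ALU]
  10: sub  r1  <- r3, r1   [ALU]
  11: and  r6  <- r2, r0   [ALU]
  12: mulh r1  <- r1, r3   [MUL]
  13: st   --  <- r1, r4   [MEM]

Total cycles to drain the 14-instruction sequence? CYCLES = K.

  cy0 -> i0,i1 (add and) 2-wide
  cy1 -> i2 (beq) no-port BR/MEM
  cy2 -> i3 (st) no-port MEM/MEM
  cy3 -> i4 (ld) WAW r1
  cy4 -> i5,i6 (sub blt) 2-wide
  cy5 -> i7,i8 (sll beq) 2-wide
  cy6 -> i9,i10 (and sub) 2-wide
  cy7 -> i11,i12 (and mulh) 2-wide
  cy8 -> i13 (st) tail

CYCLES = 9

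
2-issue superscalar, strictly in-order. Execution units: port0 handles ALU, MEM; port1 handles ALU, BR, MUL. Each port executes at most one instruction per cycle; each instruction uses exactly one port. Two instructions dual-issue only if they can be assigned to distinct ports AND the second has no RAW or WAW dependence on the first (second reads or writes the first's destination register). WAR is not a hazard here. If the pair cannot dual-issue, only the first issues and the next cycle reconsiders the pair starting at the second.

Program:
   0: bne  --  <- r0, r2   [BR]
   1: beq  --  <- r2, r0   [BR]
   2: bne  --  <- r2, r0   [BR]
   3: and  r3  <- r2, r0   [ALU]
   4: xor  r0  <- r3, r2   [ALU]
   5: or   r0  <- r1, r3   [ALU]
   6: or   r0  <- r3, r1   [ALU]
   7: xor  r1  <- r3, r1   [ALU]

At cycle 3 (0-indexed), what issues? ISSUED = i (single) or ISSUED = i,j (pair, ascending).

ISSUED = 4

t=0 i0:bne.BR ; no-port BR/BR
t=1 i1:beq.BR ; no-port BR/BR
t=2 i2/i3:bne.BR+and.ALU ; pair
t=3 i4:xor.ALU ; WAW r0
t=4 i5:or.ALU ; WAW r0
t=5 i6/i7:or.ALU+xor.ALU ; pair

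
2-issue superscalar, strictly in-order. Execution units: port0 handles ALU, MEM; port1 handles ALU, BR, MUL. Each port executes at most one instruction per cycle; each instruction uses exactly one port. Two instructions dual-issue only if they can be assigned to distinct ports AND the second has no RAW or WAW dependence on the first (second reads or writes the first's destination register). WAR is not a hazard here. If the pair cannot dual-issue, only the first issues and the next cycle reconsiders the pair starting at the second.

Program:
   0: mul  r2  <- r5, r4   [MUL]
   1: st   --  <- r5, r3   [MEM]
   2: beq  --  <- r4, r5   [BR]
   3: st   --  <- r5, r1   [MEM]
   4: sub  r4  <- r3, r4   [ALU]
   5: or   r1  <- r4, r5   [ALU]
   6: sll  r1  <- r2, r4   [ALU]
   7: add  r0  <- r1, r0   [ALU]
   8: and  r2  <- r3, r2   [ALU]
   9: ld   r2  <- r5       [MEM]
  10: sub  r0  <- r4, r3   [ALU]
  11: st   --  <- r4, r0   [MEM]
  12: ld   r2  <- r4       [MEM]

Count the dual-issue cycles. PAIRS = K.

PAIRS = 4

t=0 i0,i1:mul.MUL;st.MEM ; pair
t=1 i2,i3:beq.BR;st.MEM ; pair
t=2 i4:sub.ALU ; RAW r4
t=3 i5:or.ALU ; WAW r1
t=4 i6:sll.ALU ; RAW r1
t=5 i7,i8:add.ALU;and.ALU ; pair
t=6 i9,i10:ld.MEM;sub.ALU ; pair
t=7 i11:st.MEM ; no-port MEM/MEM
t=8 i12:ld.MEM ; tail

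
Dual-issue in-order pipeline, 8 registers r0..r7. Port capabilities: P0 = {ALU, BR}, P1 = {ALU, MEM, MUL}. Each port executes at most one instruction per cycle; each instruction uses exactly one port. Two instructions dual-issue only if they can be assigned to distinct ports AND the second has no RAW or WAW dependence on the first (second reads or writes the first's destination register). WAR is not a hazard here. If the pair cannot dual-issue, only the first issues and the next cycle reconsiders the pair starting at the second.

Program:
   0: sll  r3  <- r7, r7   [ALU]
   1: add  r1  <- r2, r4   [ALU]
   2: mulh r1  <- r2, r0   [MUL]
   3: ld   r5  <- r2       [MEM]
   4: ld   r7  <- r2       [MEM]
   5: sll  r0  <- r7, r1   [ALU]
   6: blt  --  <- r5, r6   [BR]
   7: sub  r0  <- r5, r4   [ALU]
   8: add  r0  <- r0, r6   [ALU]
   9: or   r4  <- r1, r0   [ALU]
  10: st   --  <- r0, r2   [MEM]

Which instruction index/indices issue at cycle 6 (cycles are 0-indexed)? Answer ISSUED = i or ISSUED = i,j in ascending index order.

ISSUED = 8

c0: i0,i1 sll/add  pair
c1: i2 mulh  no-port MUL/MEM
c2: i3 ld  no-port MEM/MEM
c3: i4 ld  RAW r7
c4: i5,i6 sll/blt  pair
c5: i7 sub  RAW+WAW r0
c6: i8 add  RAW r0
c7: i9,i10 or/st  pair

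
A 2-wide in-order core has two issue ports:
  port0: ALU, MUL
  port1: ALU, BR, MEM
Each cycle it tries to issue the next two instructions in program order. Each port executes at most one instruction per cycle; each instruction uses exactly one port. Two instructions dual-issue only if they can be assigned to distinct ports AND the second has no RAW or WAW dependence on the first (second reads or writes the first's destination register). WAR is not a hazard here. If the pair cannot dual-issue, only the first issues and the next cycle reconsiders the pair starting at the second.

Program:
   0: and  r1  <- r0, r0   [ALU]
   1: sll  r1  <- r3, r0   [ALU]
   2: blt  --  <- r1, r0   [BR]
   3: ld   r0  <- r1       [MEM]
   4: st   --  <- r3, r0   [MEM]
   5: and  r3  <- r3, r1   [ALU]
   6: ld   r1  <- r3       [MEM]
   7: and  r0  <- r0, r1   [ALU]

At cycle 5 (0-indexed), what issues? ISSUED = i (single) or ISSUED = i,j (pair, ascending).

c0: i0 and  WAW r1
c1: i1 sll  RAW r1
c2: i2 blt  no-port BR/MEM
c3: i3 ld  no-port MEM/MEM
c4: i4&i5 st and  2-wide
c5: i6 ld  RAW r1
c6: i7 and  tail

ISSUED = 6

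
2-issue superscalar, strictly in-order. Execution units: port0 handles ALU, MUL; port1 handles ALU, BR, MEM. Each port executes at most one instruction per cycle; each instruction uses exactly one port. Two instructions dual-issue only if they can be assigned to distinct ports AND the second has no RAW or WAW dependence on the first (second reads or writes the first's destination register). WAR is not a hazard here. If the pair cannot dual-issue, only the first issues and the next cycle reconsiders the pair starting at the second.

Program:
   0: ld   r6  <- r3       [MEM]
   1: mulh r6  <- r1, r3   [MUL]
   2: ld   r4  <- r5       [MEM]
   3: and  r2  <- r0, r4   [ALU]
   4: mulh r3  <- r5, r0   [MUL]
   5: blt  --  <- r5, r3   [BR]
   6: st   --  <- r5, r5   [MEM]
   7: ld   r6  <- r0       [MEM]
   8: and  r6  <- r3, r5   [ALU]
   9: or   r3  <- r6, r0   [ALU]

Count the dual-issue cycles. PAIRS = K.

PAIRS = 2

#0 head=0: ld i0 WAW r6
#1 head=1: mulh ld i1&i2 dual
#2 head=3: and mulh i3&i4 dual
#3 head=5: blt i5 no-port BR/MEM
#4 head=6: st i6 no-port MEM/MEM
#5 head=7: ld i7 WAW r6
#6 head=8: and i8 RAW r6
#7 head=9: or i9 tail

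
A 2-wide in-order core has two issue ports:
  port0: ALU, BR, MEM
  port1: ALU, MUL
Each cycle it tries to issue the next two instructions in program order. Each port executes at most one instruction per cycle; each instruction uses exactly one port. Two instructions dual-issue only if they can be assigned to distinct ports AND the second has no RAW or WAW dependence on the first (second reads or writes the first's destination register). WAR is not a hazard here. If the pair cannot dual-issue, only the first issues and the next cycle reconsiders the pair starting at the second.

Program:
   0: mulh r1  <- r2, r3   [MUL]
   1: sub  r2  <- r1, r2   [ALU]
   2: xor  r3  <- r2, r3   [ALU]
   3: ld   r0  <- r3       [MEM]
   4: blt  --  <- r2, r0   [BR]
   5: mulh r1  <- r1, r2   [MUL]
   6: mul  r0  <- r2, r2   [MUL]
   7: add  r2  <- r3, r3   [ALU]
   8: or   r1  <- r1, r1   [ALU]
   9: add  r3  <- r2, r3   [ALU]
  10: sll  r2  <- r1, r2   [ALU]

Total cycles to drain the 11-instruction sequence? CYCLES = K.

CYCLES = 8

  cy0 -> i0 (mulh.MUL) RAW r1
  cy1 -> i1 (sub.ALU) RAW r2
  cy2 -> i2 (xor.ALU) RAW r3
  cy3 -> i3 (ld.MEM) no-port MEM/BR
  cy4 -> i4+i5 (blt.BR;mulh.MUL) 2-wide
  cy5 -> i6+i7 (mul.MUL;add.ALU) 2-wide
  cy6 -> i8+i9 (or.ALU;add.ALU) 2-wide
  cy7 -> i10 (sll.ALU) tail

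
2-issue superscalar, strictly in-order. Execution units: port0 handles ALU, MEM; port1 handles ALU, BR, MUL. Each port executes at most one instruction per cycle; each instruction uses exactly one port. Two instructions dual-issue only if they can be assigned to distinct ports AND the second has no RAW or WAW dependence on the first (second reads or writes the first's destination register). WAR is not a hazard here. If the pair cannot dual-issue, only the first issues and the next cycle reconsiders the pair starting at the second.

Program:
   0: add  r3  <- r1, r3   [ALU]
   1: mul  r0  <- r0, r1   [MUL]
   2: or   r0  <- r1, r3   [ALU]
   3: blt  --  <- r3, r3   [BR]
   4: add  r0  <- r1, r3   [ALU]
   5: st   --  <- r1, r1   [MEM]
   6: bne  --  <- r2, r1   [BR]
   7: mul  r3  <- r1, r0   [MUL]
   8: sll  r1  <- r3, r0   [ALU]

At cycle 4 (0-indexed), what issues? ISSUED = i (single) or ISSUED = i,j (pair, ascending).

ISSUED = 7

[0] i0&i1  add;mul  -- 2-wide
[1] i2&i3  or;blt  -- 2-wide
[2] i4&i5  add;st  -- 2-wide
[3] i6  bne  -- no-port BR/MUL
[4] i7  mul  -- RAW r3
[5] i8  sll  -- tail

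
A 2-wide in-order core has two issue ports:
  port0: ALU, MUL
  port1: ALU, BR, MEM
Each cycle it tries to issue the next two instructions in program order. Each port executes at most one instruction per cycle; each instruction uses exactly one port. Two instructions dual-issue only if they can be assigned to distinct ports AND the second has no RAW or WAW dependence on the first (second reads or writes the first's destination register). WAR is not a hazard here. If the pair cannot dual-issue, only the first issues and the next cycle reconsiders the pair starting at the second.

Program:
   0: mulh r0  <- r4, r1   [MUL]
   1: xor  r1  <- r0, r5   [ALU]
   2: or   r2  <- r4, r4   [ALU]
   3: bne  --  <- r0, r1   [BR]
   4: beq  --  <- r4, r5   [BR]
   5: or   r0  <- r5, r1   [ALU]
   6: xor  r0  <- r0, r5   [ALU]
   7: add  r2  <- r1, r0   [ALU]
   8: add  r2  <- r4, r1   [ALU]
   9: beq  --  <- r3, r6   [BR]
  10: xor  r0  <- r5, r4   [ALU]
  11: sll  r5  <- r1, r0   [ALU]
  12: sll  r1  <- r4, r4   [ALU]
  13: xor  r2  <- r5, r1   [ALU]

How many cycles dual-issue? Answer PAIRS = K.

PAIRS = 4

#0 head=0: mulh i0 RAW r0
#1 head=1: xor/or i1&i2 2-wide
#2 head=3: bne i3 no-port BR/BR
#3 head=4: beq/or i4&i5 2-wide
#4 head=6: xor i6 RAW r0
#5 head=7: add i7 WAW r2
#6 head=8: add/beq i8&i9 2-wide
#7 head=10: xor i10 RAW r0
#8 head=11: sll/sll i11&i12 2-wide
#9 head=13: xor i13 tail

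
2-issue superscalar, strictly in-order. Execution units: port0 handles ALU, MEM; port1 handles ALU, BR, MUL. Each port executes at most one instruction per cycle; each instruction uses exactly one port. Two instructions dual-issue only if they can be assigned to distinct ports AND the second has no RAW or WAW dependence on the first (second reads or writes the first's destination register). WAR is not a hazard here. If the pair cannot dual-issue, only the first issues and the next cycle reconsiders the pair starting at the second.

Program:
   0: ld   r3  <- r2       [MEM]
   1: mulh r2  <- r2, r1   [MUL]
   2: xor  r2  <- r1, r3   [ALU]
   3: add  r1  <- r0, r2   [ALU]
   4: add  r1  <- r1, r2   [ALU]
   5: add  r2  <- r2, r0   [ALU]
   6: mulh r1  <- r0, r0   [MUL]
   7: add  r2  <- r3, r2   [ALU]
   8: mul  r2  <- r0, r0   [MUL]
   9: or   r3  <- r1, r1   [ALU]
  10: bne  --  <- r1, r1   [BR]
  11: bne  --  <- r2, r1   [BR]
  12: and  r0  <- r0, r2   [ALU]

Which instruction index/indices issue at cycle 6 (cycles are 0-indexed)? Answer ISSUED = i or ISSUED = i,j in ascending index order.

ISSUED = 10

t=0 i0,i1:ld/mulh ; pair
t=1 i2:xor ; RAW r2
t=2 i3:add ; RAW+WAW r1
t=3 i4,i5:add/add ; pair
t=4 i6,i7:mulh/add ; pair
t=5 i8,i9:mul/or ; pair
t=6 i10:bne ; no-port BR/BR
t=7 i11,i12:bne/and ; pair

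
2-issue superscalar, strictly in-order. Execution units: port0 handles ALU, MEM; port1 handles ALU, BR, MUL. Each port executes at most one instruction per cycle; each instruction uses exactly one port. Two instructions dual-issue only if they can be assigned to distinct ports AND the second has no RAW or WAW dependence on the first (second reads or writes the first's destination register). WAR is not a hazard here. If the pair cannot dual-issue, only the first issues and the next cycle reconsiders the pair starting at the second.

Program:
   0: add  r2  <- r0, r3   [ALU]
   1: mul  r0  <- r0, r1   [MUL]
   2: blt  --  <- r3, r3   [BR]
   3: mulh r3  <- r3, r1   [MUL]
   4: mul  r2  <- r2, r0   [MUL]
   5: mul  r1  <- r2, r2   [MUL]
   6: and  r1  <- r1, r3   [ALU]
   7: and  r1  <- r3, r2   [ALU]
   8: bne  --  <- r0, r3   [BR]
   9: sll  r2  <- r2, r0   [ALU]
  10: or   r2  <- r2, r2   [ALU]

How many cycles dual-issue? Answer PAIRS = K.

t=0 i0,i1:add.ALU;mul.MUL ; dual
t=1 i2:blt.BR ; no-port BR/MUL
t=2 i3:mulh.MUL ; no-port MUL/MUL
t=3 i4:mul.MUL ; no-port MUL/MUL
t=4 i5:mul.MUL ; RAW+WAW r1
t=5 i6:and.ALU ; WAW r1
t=6 i7,i8:and.ALU;bne.BR ; dual
t=7 i9:sll.ALU ; RAW+WAW r2
t=8 i10:or.ALU ; tail

PAIRS = 2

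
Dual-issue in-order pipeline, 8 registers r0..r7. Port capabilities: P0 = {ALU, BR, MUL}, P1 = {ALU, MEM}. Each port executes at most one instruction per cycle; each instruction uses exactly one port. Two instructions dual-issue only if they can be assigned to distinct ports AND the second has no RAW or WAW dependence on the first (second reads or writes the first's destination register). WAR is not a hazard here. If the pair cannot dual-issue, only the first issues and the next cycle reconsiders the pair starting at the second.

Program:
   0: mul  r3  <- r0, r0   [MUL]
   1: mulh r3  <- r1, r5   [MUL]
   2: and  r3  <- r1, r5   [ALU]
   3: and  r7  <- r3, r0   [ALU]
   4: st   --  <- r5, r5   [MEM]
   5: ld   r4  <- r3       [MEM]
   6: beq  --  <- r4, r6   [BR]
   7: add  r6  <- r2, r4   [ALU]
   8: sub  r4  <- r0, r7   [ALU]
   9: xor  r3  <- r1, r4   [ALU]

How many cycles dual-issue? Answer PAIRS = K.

[0] i0  mul  -- no-port MUL/MUL
[1] i1  mulh  -- WAW r3
[2] i2  and  -- RAW r3
[3] i3+i4  and st  -- 2-wide
[4] i5  ld  -- RAW r4
[5] i6+i7  beq add  -- 2-wide
[6] i8  sub  -- RAW r4
[7] i9  xor  -- tail

PAIRS = 2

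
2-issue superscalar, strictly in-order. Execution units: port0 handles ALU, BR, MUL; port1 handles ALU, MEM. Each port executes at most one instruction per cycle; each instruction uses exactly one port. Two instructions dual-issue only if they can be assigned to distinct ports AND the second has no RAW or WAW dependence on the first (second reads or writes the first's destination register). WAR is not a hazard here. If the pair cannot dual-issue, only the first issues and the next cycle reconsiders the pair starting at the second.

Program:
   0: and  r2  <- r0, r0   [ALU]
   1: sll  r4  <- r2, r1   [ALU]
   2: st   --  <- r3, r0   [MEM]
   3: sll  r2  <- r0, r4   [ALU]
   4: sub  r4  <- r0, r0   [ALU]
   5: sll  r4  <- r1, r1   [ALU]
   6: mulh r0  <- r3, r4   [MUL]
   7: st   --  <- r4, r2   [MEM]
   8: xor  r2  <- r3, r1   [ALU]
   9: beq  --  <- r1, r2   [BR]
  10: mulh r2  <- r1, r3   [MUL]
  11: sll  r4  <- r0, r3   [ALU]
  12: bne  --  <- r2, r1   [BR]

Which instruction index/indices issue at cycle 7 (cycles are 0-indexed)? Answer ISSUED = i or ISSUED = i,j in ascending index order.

ISSUED = 10,11

t=0 i0:and ; RAW r2
t=1 i1+i2:sll st ; 2-wide
t=2 i3+i4:sll sub ; 2-wide
t=3 i5:sll ; RAW r4
t=4 i6+i7:mulh st ; 2-wide
t=5 i8:xor ; RAW r2
t=6 i9:beq ; no-port BR/MUL
t=7 i10+i11:mulh sll ; 2-wide
t=8 i12:bne ; tail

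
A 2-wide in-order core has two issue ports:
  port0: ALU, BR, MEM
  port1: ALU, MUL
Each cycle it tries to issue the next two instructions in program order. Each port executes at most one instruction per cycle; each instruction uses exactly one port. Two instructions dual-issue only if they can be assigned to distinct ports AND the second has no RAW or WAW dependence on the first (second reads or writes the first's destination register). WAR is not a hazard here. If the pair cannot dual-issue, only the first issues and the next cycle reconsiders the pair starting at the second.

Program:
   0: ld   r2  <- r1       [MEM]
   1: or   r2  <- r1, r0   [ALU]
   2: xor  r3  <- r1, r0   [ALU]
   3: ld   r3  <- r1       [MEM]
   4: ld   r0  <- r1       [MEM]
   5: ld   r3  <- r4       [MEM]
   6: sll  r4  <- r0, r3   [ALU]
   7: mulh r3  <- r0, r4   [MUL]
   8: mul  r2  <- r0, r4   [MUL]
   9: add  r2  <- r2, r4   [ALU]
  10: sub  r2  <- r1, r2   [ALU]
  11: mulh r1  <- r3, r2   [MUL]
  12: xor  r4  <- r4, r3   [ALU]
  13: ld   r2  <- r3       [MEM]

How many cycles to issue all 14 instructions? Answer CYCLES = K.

CYCLES = 12

0. ld.MEM @i0  | WAW r2
1. or.ALU/xor.ALU @i1,i2  | pair
2. ld.MEM @i3  | no-port MEM/MEM
3. ld.MEM @i4  | no-port MEM/MEM
4. ld.MEM @i5  | RAW r3
5. sll.ALU @i6  | RAW r4
6. mulh.MUL @i7  | no-port MUL/MUL
7. mul.MUL @i8  | RAW+WAW r2
8. add.ALU @i9  | RAW+WAW r2
9. sub.ALU @i10  | RAW r2
10. mulh.MUL/xor.ALU @i11,i12  | pair
11. ld.MEM @i13  | tail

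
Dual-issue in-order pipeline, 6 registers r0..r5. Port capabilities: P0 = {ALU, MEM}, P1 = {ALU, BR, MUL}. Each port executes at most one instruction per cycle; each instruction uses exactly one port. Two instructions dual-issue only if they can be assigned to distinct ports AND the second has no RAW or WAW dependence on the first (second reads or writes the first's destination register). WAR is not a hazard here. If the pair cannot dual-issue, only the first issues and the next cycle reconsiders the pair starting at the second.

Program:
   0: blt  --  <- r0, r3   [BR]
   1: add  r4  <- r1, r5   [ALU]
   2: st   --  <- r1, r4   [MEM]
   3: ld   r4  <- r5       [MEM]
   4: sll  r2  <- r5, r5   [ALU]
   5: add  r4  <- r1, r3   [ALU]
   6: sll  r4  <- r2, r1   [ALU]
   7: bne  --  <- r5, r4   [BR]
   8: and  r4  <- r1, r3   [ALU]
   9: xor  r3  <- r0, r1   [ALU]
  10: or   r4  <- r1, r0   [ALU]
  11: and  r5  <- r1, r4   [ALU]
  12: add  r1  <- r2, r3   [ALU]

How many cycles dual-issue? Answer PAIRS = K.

[0] i0+i1  blt.BR add.ALU  -- 2-wide
[1] i2  st.MEM  -- no-port MEM/MEM
[2] i3+i4  ld.MEM sll.ALU  -- 2-wide
[3] i5  add.ALU  -- WAW r4
[4] i6  sll.ALU  -- RAW r4
[5] i7+i8  bne.BR and.ALU  -- 2-wide
[6] i9+i10  xor.ALU or.ALU  -- 2-wide
[7] i11+i12  and.ALU add.ALU  -- 2-wide

PAIRS = 5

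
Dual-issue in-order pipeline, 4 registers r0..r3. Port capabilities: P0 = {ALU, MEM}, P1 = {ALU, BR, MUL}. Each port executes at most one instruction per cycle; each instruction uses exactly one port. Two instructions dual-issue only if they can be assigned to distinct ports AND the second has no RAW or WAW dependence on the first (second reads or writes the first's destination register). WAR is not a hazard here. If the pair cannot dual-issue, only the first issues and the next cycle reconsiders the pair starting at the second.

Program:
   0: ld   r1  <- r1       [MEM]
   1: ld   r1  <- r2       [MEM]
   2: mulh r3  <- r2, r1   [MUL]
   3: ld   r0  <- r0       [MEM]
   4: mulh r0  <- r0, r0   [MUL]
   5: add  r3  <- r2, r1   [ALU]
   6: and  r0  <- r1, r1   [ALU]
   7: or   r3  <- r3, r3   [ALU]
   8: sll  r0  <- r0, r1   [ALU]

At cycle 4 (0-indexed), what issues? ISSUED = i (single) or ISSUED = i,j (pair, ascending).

c0: i0 ld  no-port MEM/MEM
c1: i1 ld  RAW r1
c2: i2/i3 mulh+ld  pair
c3: i4/i5 mulh+add  pair
c4: i6/i7 and+or  pair
c5: i8 sll  tail

ISSUED = 6,7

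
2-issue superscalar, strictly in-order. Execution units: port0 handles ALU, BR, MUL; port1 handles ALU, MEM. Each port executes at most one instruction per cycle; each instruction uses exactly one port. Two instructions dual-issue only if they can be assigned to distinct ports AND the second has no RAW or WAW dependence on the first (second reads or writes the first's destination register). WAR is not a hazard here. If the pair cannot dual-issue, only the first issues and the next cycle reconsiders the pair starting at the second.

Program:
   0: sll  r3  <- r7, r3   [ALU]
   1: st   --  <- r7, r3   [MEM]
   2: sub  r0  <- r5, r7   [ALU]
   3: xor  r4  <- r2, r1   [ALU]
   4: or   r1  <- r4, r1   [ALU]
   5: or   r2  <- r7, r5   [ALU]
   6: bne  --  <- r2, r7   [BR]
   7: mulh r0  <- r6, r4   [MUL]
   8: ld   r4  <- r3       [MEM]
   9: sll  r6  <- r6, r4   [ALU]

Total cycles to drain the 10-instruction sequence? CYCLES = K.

0. sll @i0  | RAW r3
1. st+sub @i1&i2  | dual
2. xor @i3  | RAW r4
3. or+or @i4&i5  | dual
4. bne @i6  | no-port BR/MUL
5. mulh+ld @i7&i8  | dual
6. sll @i9  | tail

CYCLES = 7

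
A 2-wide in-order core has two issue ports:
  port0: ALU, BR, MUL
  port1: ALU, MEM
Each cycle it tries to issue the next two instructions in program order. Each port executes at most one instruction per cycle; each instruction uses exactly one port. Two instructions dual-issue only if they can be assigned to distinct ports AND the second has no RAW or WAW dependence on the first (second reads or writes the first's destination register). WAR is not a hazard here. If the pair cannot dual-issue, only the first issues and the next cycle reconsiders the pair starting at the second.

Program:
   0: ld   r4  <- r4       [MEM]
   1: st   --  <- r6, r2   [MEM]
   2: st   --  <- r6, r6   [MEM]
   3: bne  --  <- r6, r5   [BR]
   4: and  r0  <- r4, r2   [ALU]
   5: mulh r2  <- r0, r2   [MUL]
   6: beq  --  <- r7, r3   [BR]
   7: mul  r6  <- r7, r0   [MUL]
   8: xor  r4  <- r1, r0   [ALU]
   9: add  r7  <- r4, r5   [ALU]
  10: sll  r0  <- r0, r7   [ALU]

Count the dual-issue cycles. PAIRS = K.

PAIRS = 2

0. ld @i0  | no-port MEM/MEM
1. st @i1  | no-port MEM/MEM
2. st;bne @i2&i3  | 2-wide
3. and @i4  | RAW r0
4. mulh @i5  | no-port MUL/BR
5. beq @i6  | no-port BR/MUL
6. mul;xor @i7&i8  | 2-wide
7. add @i9  | RAW r7
8. sll @i10  | tail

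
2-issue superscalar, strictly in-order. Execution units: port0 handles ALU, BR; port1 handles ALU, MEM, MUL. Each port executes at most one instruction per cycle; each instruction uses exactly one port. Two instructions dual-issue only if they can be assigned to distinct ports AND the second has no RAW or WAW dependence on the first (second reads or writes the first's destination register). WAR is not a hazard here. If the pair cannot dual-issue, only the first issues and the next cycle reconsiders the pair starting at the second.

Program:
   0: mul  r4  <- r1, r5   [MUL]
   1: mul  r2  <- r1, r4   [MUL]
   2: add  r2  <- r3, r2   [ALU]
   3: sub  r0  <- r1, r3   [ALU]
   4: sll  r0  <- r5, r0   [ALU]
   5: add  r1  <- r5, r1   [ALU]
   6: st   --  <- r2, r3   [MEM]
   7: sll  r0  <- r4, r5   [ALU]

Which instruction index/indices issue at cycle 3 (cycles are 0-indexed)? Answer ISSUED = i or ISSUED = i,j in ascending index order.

  cy0 -> i0 (mul) no-port MUL/MUL
  cy1 -> i1 (mul) RAW+WAW r2
  cy2 -> i2+i3 (add/sub) dual
  cy3 -> i4+i5 (sll/add) dual
  cy4 -> i6+i7 (st/sll) dual

ISSUED = 4,5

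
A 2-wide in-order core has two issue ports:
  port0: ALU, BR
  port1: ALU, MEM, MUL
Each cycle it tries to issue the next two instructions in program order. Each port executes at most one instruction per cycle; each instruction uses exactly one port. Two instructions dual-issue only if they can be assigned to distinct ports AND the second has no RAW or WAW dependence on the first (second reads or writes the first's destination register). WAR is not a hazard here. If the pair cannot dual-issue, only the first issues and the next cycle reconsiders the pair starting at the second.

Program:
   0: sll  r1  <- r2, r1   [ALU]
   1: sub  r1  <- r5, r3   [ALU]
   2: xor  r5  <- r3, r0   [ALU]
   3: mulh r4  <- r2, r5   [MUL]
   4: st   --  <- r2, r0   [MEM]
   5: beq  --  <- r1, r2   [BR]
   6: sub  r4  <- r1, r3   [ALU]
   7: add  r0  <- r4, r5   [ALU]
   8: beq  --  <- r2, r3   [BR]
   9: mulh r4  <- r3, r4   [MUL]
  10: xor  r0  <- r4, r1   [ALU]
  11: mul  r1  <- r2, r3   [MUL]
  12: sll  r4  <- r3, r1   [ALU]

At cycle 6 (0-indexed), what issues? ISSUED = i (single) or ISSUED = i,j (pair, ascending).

0. sll @i0  | WAW r1
1. sub xor @i1+i2  | pair
2. mulh @i3  | no-port MUL/MEM
3. st beq @i4+i5  | pair
4. sub @i6  | RAW r4
5. add beq @i7+i8  | pair
6. mulh @i9  | RAW r4
7. xor mul @i10+i11  | pair
8. sll @i12  | tail

ISSUED = 9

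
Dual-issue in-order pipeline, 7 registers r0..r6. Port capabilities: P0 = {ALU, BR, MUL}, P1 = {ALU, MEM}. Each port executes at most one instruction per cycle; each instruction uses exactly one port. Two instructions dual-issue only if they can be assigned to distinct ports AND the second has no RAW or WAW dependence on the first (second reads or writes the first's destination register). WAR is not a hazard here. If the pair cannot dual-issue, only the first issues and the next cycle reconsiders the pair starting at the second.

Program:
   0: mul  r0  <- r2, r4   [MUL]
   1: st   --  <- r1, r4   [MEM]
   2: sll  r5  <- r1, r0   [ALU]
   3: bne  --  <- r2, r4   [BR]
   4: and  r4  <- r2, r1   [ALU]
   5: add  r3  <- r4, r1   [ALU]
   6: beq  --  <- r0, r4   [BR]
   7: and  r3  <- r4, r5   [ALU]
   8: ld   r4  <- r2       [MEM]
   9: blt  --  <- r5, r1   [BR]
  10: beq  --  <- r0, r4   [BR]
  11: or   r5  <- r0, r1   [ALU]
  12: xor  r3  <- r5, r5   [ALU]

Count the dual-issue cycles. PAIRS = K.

PAIRS = 5

[0] i0/i1  mul st  -- pair
[1] i2/i3  sll bne  -- pair
[2] i4  and  -- RAW r4
[3] i5/i6  add beq  -- pair
[4] i7/i8  and ld  -- pair
[5] i9  blt  -- no-port BR/BR
[6] i10/i11  beq or  -- pair
[7] i12  xor  -- tail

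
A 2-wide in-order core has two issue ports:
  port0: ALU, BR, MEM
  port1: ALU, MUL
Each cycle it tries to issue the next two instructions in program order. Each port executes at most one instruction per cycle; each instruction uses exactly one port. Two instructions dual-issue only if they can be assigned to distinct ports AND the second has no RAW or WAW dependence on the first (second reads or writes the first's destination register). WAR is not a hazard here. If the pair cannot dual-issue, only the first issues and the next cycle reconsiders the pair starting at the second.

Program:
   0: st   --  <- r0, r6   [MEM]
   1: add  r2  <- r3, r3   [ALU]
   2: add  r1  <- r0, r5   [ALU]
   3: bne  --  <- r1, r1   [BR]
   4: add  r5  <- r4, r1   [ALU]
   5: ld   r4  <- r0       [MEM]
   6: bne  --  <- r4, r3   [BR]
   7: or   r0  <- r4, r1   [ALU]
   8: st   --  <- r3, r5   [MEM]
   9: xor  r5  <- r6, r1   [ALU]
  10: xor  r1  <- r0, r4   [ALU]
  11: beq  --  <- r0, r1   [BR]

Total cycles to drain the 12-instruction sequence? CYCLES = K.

t=0 i0&i1:st+add ; dual
t=1 i2:add ; RAW r1
t=2 i3&i4:bne+add ; dual
t=3 i5:ld ; no-port MEM/BR
t=4 i6&i7:bne+or ; dual
t=5 i8&i9:st+xor ; dual
t=6 i10:xor ; RAW r1
t=7 i11:beq ; tail

CYCLES = 8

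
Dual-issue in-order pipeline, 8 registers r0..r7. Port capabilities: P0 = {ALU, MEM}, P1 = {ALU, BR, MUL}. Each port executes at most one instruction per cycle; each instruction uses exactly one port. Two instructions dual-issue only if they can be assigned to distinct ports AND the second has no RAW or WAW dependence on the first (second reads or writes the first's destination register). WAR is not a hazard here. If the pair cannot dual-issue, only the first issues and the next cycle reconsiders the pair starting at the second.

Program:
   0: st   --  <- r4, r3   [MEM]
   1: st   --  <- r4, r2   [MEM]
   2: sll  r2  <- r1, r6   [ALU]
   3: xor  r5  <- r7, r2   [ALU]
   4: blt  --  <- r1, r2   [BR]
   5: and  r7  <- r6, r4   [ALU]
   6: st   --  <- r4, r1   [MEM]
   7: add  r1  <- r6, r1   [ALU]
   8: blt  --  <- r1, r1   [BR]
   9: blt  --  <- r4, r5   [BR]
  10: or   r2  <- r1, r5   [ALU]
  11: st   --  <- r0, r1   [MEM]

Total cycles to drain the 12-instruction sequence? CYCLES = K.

CYCLES = 8

[0] i0  st.MEM  -- no-port MEM/MEM
[1] i1&i2  st.MEM sll.ALU  -- pair
[2] i3&i4  xor.ALU blt.BR  -- pair
[3] i5&i6  and.ALU st.MEM  -- pair
[4] i7  add.ALU  -- RAW r1
[5] i8  blt.BR  -- no-port BR/BR
[6] i9&i10  blt.BR or.ALU  -- pair
[7] i11  st.MEM  -- tail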